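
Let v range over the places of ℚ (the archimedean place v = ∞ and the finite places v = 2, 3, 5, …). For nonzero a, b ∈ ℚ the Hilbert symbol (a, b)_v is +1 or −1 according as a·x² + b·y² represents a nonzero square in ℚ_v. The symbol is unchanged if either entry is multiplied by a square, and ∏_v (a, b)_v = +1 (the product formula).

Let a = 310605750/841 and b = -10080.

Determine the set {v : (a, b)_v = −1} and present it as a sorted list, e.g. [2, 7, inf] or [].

Mod squares: a ≡ 1380470, b ≡ -70. Check v ∈ {∞, 2, 3, 5, 7, 13, 29, 37, 41}.
v=5: a=5^3·(≡1), b=5^1·(≡4) mod 5; (1|5)=+1, (4|5)=+1; (−1)^{3·1·2}·(+1)^1·(+1)^3 = +1.
v=29: a=29^-2·(≡3), b=29^0·(≡12) mod 29; (3|29)=-1, (12|29)=-1; (−1)^{-2·0·14}·(-1)^0·(-1)^-2 = +1.
v=2: v_2(a)=1, v_2(b)=5; units ≡ 3, 5 (mod 8); ε·ε+αω+βω = 1·0+1·1+5·1 ≡ 0  ⇒  (a,b)_2 = +1.
v=∞: 1380470 > 0 and -70 < 0  ⇒  (a,b)_∞ = +1.
v=3: a=3^2·(≡2), b=3^2·(≡2) mod 3; (2|3)=-1, (2|3)=-1; (−1)^{2·2·1}·(-1)^2·(-1)^2 = +1.
v=41: a=41^1·(≡32), b=41^0·(≡6) mod 41; (32|41)=+1, (6|41)=-1; (−1)^{1·0·20}·(+1)^0·(-1)^1 = -1.
v=37: a=37^1·(≡18), b=37^0·(≡21) mod 37; (18|37)=-1, (21|37)=+1; (−1)^{1·0·18}·(-1)^0·(+1)^1 = +1.
v=13: a=13^1·(≡7), b=13^0·(≡8) mod 13; (7|13)=-1, (8|13)=-1; (−1)^{1·0·6}·(-1)^0·(-1)^1 = -1.
v=7: a=7^1·(≡6), b=7^1·(≡2) mod 7; (6|7)=-1, (2|7)=+1; (−1)^{1·1·3}·(-1)^1·(+1)^1 = +1.
Ram(1380470, -70) = {13, 41}; no ℚ_13-point on the conic.

[13, 41]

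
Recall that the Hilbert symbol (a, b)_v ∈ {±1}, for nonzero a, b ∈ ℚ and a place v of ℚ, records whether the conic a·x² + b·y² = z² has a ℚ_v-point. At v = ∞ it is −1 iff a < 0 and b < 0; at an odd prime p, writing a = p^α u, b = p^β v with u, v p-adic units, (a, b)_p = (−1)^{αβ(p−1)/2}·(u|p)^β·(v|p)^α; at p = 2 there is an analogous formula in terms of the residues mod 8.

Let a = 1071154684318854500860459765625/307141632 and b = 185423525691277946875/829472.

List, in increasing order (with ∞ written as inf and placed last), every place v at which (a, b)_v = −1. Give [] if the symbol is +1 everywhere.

[2, 7]

(a, b) ≡ (88319, 5270) mod (ℚ^×)²; places V = {2, 3, 5, 7, 11, 17, 23, 29, 31, 37, ∞}.
(a,b)_29: α=6, u≡12; β=4, v≡19 (mod 29); (12|29)=-1, (19|29)=-1; sign (−1)^0·-1^4·-1^6 = +1.
(a,b)_7: α=-1, u≡5; β=-2, v≡6 (mod 7); (5|7)=-1, (6|7)=-1; sign (−1)^0·-1^-2·-1^-1 = -1.
(a,b)_3: α=-4, u≡2; β=0, v≡2 (mod 3); (2|3)=-1, (2|3)=-1; sign (−1)^0·-1^0·-1^-4 = +1.
(a,b)_∞: sgn(88319)=+, sgn(5270)=+, so +1.
(a,b)_11: α=1, u≡6; β=2, v≡1 (mod 11); (6|11)=-1, (1|11)=+1; sign (−1)^0·-1^2·+1^1 = +1.
(a,b)_23: α=-2, u≡7; β=-2, v≡4 (mod 23); (7|23)=-1, (4|23)=+1; sign (−1)^0·-1^-2·+1^-2 = +1.
(a,b)_5: α=8, u≡1; β=5, v≡4 (mod 5); (1|5)=+1, (4|5)=+1; sign (−1)^0·+1^5·+1^8 = +1.
(a,b)_31: α=5, u≡1; β=3, v≡29 (mod 31); (1|31)=+1, (29|31)=-1; sign (−1)^1·+1^3·-1^5 = +1.
(a,b)_17: α=2, u≡13; β=1, v≡2 (mod 17); (13|17)=+1, (2|17)=+1; sign (−1)^0·+1^1·+1^2 = +1.
(a,b)_2: α=-10, β=-5; u≡7, v≡3 (mod 8); ε(u)ε(v)=1·1, αω(v)=-10·1, βω(u)=-5·0; sum ≡ 1  ⇒  -1.
(a,b)_37: α=3, u≡17; β=2, v≡30 (mod 37); (17|37)=-1, (30|37)=+1; sign (−1)^0·-1^2·+1^3 = +1.
(88319, 5270 / ℚ) ramifies at {2, 7}: a division algebra.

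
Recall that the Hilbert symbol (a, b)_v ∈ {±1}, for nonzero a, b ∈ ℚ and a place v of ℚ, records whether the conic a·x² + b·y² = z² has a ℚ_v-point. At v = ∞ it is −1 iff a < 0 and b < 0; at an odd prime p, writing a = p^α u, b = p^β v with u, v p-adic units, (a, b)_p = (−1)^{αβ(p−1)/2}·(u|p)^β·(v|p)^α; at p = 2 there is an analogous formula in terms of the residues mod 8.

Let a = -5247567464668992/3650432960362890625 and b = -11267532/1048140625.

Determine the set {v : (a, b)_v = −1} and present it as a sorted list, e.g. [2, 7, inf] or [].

[3, inf]

(a, b) ≡ (-93, -3) mod (ℚ^×)²; places V = {2, 3, 5, 7, 11, 17, 19, 29, 31, 37, ∞}.
(a,b)_11: α=-2, u≡7; β=0, v≡8 (mod 11); (7|11)=-1, (8|11)=-1; sign (−1)^0·-1^0·-1^-2 = +1.
(a,b)_19: α=4, u≡18; β=2, v≡5 (mod 19); (18|19)=-1, (5|19)=+1; sign (−1)^0·-1^2·+1^4 = +1.
(a,b)_3: α=5, u≡2; β=3, v≡2 (mod 3); (2|3)=-1, (2|3)=-1; sign (−1)^1·-1^3·-1^5 = -1.
(a,b)_37: α=-4, u≡18; β=-2, v≡9 (mod 37); (18|37)=-1, (9|37)=+1; sign (−1)^0·-1^-2·+1^-4 = +1.
(a,b)_5: α=-8, u≡2; β=-6, v≡3 (mod 5); (2|5)=-1, (3|5)=-1; sign (−1)^0·-1^-6·-1^-8 = +1.
(a,b)_31: α=1, u≡20; β=0, v≡8 (mod 31); (20|31)=+1, (8|31)=+1; sign (−1)^0·+1^0·+1^1 = +1.
(a,b)_2: α=6, β=2; u≡3, v≡5 (mod 8); ε(u)ε(v)=1·0, αω(v)=6·1, βω(u)=2·1; sum ≡ 0  ⇒  +1.
(a,b)_29: α=-2, u≡25; β=0, v≡14 (mod 29); (25|29)=+1, (14|29)=-1; sign (−1)^0·+1^0·-1^-2 = +1.
(a,b)_17: α=4, u≡16; β=2, v≡12 (mod 17); (16|17)=+1, (12|17)=-1; sign (−1)^0·+1^2·-1^4 = +1.
(a,b)_∞: sgn(-93)=−, sgn(-3)=−, so -1.
(a,b)_7: α=-2, u≡3; β=-2, v≡1 (mod 7); (3|7)=-1, (1|7)=+1; sign (−1)^0·-1^-2·+1^-2 = +1.
(-93, -3 / ℚ) ramifies at {3, ∞}: a division algebra.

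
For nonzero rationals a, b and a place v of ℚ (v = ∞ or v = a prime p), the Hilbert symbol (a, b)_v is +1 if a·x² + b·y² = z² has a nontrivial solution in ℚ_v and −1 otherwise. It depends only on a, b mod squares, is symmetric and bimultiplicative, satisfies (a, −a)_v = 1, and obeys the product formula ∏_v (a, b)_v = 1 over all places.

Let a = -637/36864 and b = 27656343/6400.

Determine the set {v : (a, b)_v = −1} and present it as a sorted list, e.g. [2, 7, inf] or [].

[2, 3]

Mod squares: a ≡ -13, b ≡ 18183. Check v ∈ {∞, 2, 3, 5, 7, 11, 13, 19, 29}.
v=19: a=19^0·(≡7), b=19^1·(≡4) mod 19; (7|19)=+1, (4|19)=+1; (−1)^{0·1·9}·(+1)^1·(+1)^0 = +1.
v=11: a=11^0·(≡4), b=11^1·(≡1) mod 11; (4|11)=+1, (1|11)=+1; (−1)^{0·1·5}·(+1)^1·(+1)^0 = +1.
v=13: a=13^1·(≡9), b=13^2·(≡4) mod 13; (9|13)=+1, (4|13)=+1; (−1)^{1·2·6}·(+1)^2·(+1)^1 = +1.
v=∞: -13 < 0 and 18183 > 0  ⇒  (a,b)_∞ = +1.
v=2: v_2(a)=-12, v_2(b)=-8; units ≡ 3, 7 (mod 8); ε·ε+αω+βω = 1·1+-12·0+-8·1 ≡ 1  ⇒  (a,b)_2 = -1.
v=5: a=5^0·(≡2), b=5^-2·(≡3) mod 5; (2|5)=-1, (3|5)=-1; (−1)^{0·-2·2}·(-1)^-2·(-1)^0 = +1.
v=29: a=29^0·(≡6), b=29^1·(≡3) mod 29; (6|29)=+1, (3|29)=-1; (−1)^{0·1·14}·(+1)^1·(-1)^0 = +1.
v=3: a=3^-2·(≡2), b=3^3·(≡1) mod 3; (2|3)=-1, (1|3)=+1; (−1)^{-2·3·1}·(-1)^3·(+1)^-2 = -1.
v=7: a=7^2·(≡4), b=7^0·(≡4) mod 7; (4|7)=+1, (4|7)=+1; (−1)^{2·0·3}·(+1)^0·(+1)^2 = +1.
(-13, 18183 / ℚ) ramifies at {2, 3}: a division algebra.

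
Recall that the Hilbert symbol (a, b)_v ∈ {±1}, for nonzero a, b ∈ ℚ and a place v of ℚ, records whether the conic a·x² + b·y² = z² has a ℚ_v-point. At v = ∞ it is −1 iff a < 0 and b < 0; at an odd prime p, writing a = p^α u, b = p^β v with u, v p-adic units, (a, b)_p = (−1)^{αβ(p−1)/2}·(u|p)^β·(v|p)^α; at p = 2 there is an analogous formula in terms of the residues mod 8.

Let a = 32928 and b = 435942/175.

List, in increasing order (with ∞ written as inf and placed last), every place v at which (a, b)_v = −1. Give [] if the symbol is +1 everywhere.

(a, b) ≡ (42, 4186) mod (ℚ^×)²; places V = {2, 3, 5, 7, 13, 23, ∞}.
(a,b)_13: α=0, u≡12; β=1, v≡12 (mod 13); (12|13)=+1, (12|13)=+1; sign (−1)^0·+1^1·+1^0 = +1.
(a,b)_7: α=3, u≡5; β=-1, v≡6 (mod 7); (5|7)=-1, (6|7)=-1; sign (−1)^1·-1^-1·-1^3 = -1.
(a,b)_23: α=0, u≡15; β=1, v≡10 (mod 23); (15|23)=-1, (10|23)=-1; sign (−1)^0·-1^1·-1^0 = -1.
(a,b)_∞: sgn(42)=+, sgn(4186)=+, so +1.
(a,b)_5: α=0, u≡3; β=-2, v≡1 (mod 5); (3|5)=-1, (1|5)=+1; sign (−1)^0·-1^-2·+1^0 = +1.
(a,b)_2: α=5, β=1; u≡5, v≡5 (mod 8); ε(u)ε(v)=0·0, αω(v)=5·1, βω(u)=1·1; sum ≡ 0  ⇒  +1.
(a,b)_3: α=1, u≡2; β=6, v≡1 (mod 3); (2|3)=-1, (1|3)=+1; sign (−1)^0·-1^6·+1^1 = +1.
(42, 4186 / ℚ) ramifies at {7, 23}: a division algebra.

[7, 23]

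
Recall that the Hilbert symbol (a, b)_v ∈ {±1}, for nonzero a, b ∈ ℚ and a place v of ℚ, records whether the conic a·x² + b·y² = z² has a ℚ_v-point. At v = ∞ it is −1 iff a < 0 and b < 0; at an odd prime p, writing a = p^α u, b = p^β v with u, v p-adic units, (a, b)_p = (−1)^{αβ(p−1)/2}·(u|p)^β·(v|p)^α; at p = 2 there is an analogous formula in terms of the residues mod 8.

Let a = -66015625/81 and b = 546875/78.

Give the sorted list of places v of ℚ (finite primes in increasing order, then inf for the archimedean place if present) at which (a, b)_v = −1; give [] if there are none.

(a, b) ≡ (-1, 2730) mod (ℚ^×)²; places V = {2, 3, 5, 7, 13, ∞}.
(a,b)_∞: sgn(-1)=−, sgn(2730)=+, so +1.
(a,b)_13: α=2, u≡4; β=-1, v≡5 (mod 13); (4|13)=+1, (5|13)=-1; sign (−1)^0·+1^-1·-1^2 = +1.
(a,b)_3: α=-4, u≡2; β=-1, v≡1 (mod 3); (2|3)=-1, (1|3)=+1; sign (−1)^0·-1^-1·+1^-4 = -1.
(a,b)_5: α=8, u≡1; β=7, v≡4 (mod 5); (1|5)=+1, (4|5)=+1; sign (−1)^0·+1^7·+1^8 = +1.
(a,b)_7: α=0, u≡6; β=1, v≡5 (mod 7); (6|7)=-1, (5|7)=-1; sign (−1)^0·-1^1·-1^0 = -1.
(a,b)_2: α=0, β=-1; u≡7, v≡5 (mod 8); ε(u)ε(v)=1·0, αω(v)=0·1, βω(u)=-1·0; sum ≡ 0  ⇒  +1.
Ram(-1, 2730) = {3, 7}; no ℚ_3-point on the conic.

[3, 7]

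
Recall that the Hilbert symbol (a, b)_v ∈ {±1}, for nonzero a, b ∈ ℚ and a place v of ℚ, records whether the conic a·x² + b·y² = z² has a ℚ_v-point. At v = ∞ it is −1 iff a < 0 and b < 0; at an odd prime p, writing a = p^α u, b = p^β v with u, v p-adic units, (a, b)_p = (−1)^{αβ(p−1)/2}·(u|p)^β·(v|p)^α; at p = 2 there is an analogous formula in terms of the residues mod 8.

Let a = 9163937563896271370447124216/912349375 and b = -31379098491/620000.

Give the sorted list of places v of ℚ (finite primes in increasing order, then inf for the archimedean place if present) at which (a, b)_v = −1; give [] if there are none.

Mod squares: a ≡ 41106, b ≡ -1520922. Check v ∈ {∞, 2, 3, 5, 7, 13, 17, 29, 31, 37}.
v=17: a=17^3·(≡4), b=17^1·(≡6) mod 17; (4|17)=+1, (6|17)=-1; (−1)^{3·1·8}·(+1)^1·(-1)^3 = -1.
v=13: a=13^9·(≡10), b=13^3·(≡5) mod 13; (10|13)=+1, (5|13)=-1; (−1)^{9·3·6}·(+1)^3·(-1)^9 = -1.
v=∞: 41106 > 0 and -1520922 < 0  ⇒  (a,b)_∞ = +1.
v=31: a=31^-3·(≡24), b=31^-1·(≡15) mod 31; (24|31)=-1, (15|31)=-1; (−1)^{-3·-1·15}·(-1)^-1·(-1)^-3 = -1.
v=29: a=29^6·(≡5), b=29^2·(≡14) mod 29; (5|29)=+1, (14|29)=-1; (−1)^{6·2·14}·(+1)^2·(-1)^6 = +1.
v=2: v_2(a)=3, v_2(b)=-5; units ≡ 1, 3 (mod 8); ε·ε+αω+βω = 0·1+3·1+-5·0 ≡ 1  ⇒  (a,b)_2 = -1.
v=7: a=7^-2·(≡2), b=7^0·(≡5) mod 7; (2|7)=+1, (5|7)=-1; (−1)^{-2·0·3}·(+1)^0·(-1)^-2 = +1.
v=37: a=37^2·(≡1), b=37^1·(≡1) mod 37; (1|37)=+1, (1|37)=+1; (−1)^{2·1·18}·(+1)^1·(+1)^2 = +1.
v=5: a=5^-4·(≡4), b=5^-4·(≡2) mod 5; (4|5)=+1, (2|5)=-1; (−1)^{-4·-4·2}·(+1)^-4·(-1)^-4 = +1.
v=3: a=3^3·(≡1), b=3^3·(≡2) mod 3; (1|3)=+1, (2|3)=-1; (−1)^{3·3·1}·(+1)^3·(-1)^3 = +1.
Ram(41106, -1520922) = {2, 13, 17, 31}; no ℚ_2-point on the conic.

[2, 13, 17, 31]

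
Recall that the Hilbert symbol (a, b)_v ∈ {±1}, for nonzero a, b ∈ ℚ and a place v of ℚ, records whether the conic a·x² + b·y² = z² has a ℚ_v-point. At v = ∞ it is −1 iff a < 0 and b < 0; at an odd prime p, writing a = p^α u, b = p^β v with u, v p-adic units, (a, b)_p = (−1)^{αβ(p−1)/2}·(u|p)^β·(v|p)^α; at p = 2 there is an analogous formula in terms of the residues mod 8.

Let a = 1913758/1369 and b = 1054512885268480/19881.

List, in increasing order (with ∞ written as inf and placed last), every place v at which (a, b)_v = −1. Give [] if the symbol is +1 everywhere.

Mod squares: a ≡ 6622, b ≡ 4495. Check v ∈ {∞, 2, 3, 5, 7, 11, 17, 29, 31, 37, 43, 47}.
v=11: a=11^1·(≡7), b=11^2·(≡10) mod 11; (7|11)=-1, (10|11)=-1; (−1)^{1·2·5}·(-1)^2·(-1)^1 = -1.
v=3: a=3^0·(≡1), b=3^-2·(≡1) mod 3; (1|3)=+1, (1|3)=+1; (−1)^{0·-2·1}·(+1)^-2·(+1)^0 = +1.
v=31: a=31^0·(≡7), b=31^1·(≡29) mod 31; (7|31)=+1, (29|31)=-1; (−1)^{0·1·15}·(+1)^1·(-1)^0 = +1.
v=29: a=29^0·(≡8), b=29^1·(≡8) mod 29; (8|29)=-1, (8|29)=-1; (−1)^{0·1·14}·(-1)^1·(-1)^0 = -1.
v=5: a=5^0·(≡2), b=5^1·(≡1) mod 5; (2|5)=-1, (1|5)=+1; (−1)^{0·1·2}·(-1)^1·(+1)^0 = -1.
v=7: a=7^1·(≡4), b=7^0·(≡1) mod 7; (4|7)=+1, (1|7)=+1; (−1)^{1·0·3}·(+1)^0·(+1)^1 = +1.
v=43: a=43^1·(≡6), b=43^2·(≡9) mod 43; (6|43)=+1, (9|43)=+1; (−1)^{1·2·21}·(+1)^2·(+1)^1 = +1.
v=2: v_2(a)=1, v_2(b)=20; units ≡ 7, 7 (mod 8); ε·ε+αω+βω = 1·1+1·0+20·0 ≡ 1  ⇒  (a,b)_2 = -1.
v=∞: 6622 > 0 and 4495 > 0  ⇒  (a,b)_∞ = +1.
v=37: a=37^-2·(≡7), b=37^0·(≡23) mod 37; (7|37)=+1, (23|37)=-1; (−1)^{-2·0·18}·(+1)^0·(-1)^-2 = +1.
v=17: a=17^2·(≡1), b=17^0·(≡7) mod 17; (1|17)=+1, (7|17)=-1; (−1)^{2·0·8}·(+1)^0·(-1)^2 = +1.
v=47: a=47^0·(≡2), b=47^-2·(≡39) mod 47; (2|47)=+1, (39|47)=-1; (−1)^{0·-2·23}·(+1)^-2·(-1)^0 = +1.
(6622, 4495 / ℚ) ramifies at {2, 5, 11, 29}: a division algebra.

[2, 5, 11, 29]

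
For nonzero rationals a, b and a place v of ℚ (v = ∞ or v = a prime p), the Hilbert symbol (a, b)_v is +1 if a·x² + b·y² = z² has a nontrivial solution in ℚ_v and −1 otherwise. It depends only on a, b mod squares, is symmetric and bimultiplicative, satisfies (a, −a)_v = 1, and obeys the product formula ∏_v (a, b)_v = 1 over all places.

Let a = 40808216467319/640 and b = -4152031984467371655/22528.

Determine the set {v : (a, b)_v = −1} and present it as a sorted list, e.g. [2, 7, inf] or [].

[2, 7, 11, 19]

Mod squares: a ≡ 1190, b ≡ -2090. Check v ∈ {∞, 2, 3, 5, 7, 11, 17, 19, 37}.
v=7: a=7^5·(≡4), b=7^6·(≡3) mod 7; (4|7)=+1, (3|7)=-1; (−1)^{5·6·3}·(+1)^6·(-1)^5 = -1.
v=∞: 1190 > 0 and -2090 < 0  ⇒  (a,b)_∞ = +1.
v=37: a=37^2·(≡32), b=37^2·(≡18) mod 37; (32|37)=-1, (18|37)=-1; (−1)^{2·2·18}·(-1)^2·(-1)^2 = +1.
v=19: a=19^2·(≡2), b=19^3·(≡6) mod 19; (2|19)=-1, (6|19)=+1; (−1)^{2·3·9}·(-1)^3·(+1)^2 = -1.
v=2: v_2(a)=-7, v_2(b)=-11; units ≡ 3, 3 (mod 8); ε·ε+αω+βω = 1·1+-7·1+-11·1 ≡ 1  ⇒  (a,b)_2 = -1.
v=17: a=17^3·(≡2), b=17^4·(≡4) mod 17; (2|17)=+1, (4|17)=+1; (−1)^{3·4·8}·(+1)^4·(+1)^3 = +1.
v=3: a=3^0·(≡2), b=3^2·(≡1) mod 3; (2|3)=-1, (1|3)=+1; (−1)^{0·2·1}·(-1)^2·(+1)^0 = +1.
v=5: a=5^-1·(≡3), b=5^1·(≡3) mod 5; (3|5)=-1, (3|5)=-1; (−1)^{-1·1·2}·(-1)^1·(-1)^-1 = +1.
v=11: a=11^0·(≡2), b=11^-1·(≡10) mod 11; (2|11)=-1, (10|11)=-1; (−1)^{0·-1·5}·(-1)^-1·(-1)^0 = -1.
Ram(1190, -2090) = {2, 7, 11, 19}; no ℚ_2-point on the conic.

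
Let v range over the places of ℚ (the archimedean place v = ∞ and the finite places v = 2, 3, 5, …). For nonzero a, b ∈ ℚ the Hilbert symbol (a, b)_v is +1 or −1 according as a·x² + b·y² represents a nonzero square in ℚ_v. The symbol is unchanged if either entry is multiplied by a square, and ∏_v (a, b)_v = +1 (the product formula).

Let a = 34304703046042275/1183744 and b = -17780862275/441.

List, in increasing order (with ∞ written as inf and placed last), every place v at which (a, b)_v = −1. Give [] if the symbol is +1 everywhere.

(a, b) ≡ (1419, -11) mod (ℚ^×)²; places V = {2, 3, 5, 7, 11, 17, 43, ∞}.
(a,b)_43: α=3, u≡27; β=2, v≡8 (mod 43); (27|43)=-1, (8|43)=-1; sign (−1)^0·-1^2·-1^3 = -1.
(a,b)_∞: sgn(1419)=+, sgn(-11)=−, so +1.
(a,b)_17: α=-2, u≡16; β=2, v≡10 (mod 17); (16|17)=+1, (10|17)=-1; sign (−1)^0·+1^2·-1^-2 = +1.
(a,b)_7: α=2, u≡5; β=-2, v≡3 (mod 7); (5|7)=-1, (3|7)=-1; sign (−1)^0·-1^-2·-1^2 = +1.
(a,b)_2: α=-12, β=0; u≡3, v≡5 (mod 8); ε(u)ε(v)=1·0, αω(v)=-12·1, βω(u)=0·1; sum ≡ 0  ⇒  +1.
(a,b)_3: α=7, u≡2; β=-2, v≡1 (mod 3); (2|3)=-1, (1|3)=+1; sign (−1)^0·-1^-2·+1^7 = +1.
(a,b)_5: α=2, u≡4; β=2, v≡4 (mod 5); (4|5)=+1, (4|5)=+1; sign (−1)^0·+1^2·+1^2 = +1.
(a,b)_11: α=5, u≡8; β=3, v≡2 (mod 11); (8|11)=-1, (2|11)=-1; sign (−1)^1·-1^3·-1^5 = -1.
|Ram(1419, -11)| = 2, even; anisotropic at {11, 43}.

[11, 43]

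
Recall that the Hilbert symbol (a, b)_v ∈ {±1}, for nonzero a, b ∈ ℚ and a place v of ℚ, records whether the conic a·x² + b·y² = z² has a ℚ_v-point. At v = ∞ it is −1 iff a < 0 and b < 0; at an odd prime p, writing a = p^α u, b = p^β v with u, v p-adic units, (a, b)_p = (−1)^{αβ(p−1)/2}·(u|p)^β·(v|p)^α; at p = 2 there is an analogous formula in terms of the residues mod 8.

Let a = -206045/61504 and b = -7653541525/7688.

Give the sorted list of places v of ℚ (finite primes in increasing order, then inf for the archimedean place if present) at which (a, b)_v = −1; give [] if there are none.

[5, 17, 19, inf]

(a, b) ≡ (-5, -14858) mod (ℚ^×)²; places V = {2, 5, 7, 17, 19, 23, 29, 31, ∞}.
(a,b)_31: α=-2, u≡6; β=-2, v≡26 (mod 31); (6|31)=-1, (26|31)=-1; sign (−1)^0·-1^-2·-1^-2 = +1.
(a,b)_2: α=-6, β=-3; u≡3, v≡3 (mod 8); ε(u)ε(v)=1·1, αω(v)=-6·1, βω(u)=-3·1; sum ≡ 0  ⇒  +1.
(a,b)_19: α=0, u≡10; β=1, v≡11 (mod 19); (10|19)=-1, (11|19)=+1; sign (−1)^0·-1^1·+1^0 = -1.
(a,b)_29: α=2, u≡20; β=2, v≡27 (mod 29); (20|29)=+1, (27|29)=-1; sign (−1)^0·+1^2·-1^2 = +1.
(a,b)_23: α=0, u≡6; β=1, v≡10 (mod 23); (6|23)=+1, (10|23)=-1; sign (−1)^0·+1^1·-1^0 = +1.
(a,b)_∞: sgn(-5)=−, sgn(-14858)=−, so -1.
(a,b)_7: α=2, u≡1; β=2, v≡3 (mod 7); (1|7)=+1, (3|7)=-1; sign (−1)^0·+1^2·-1^2 = +1.
(a,b)_17: α=0, u≡11; β=1, v≡10 (mod 17); (11|17)=-1, (10|17)=-1; sign (−1)^0·-1^1·-1^0 = -1.
(a,b)_5: α=1, u≡4; β=2, v≡3 (mod 5); (4|5)=+1, (3|5)=-1; sign (−1)^0·+1^2·-1^1 = -1.
(-5, -14858 / ℚ) ramifies at {5, 17, 19, ∞}: a division algebra.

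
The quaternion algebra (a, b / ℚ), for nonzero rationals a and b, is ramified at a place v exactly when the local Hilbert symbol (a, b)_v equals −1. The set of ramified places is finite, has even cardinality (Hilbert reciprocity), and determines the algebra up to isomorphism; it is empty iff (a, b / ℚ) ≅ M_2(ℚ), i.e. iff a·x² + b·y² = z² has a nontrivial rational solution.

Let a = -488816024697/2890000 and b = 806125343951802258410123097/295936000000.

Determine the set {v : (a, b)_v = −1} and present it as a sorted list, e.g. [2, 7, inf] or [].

[3, 7, 11, 13, 23, 47]

(a, b) ≡ (-295113, 33) mod (ℚ^×)²; places V = {2, 3, 5, 7, 11, 13, 17, 23, 47, ∞}.
(a,b)_3: α=5, u≡2; β=7, v≡2 (mod 3); (2|3)=-1, (2|3)=-1; sign (−1)^1·-1^7·-1^5 = -1.
(a,b)_47: α=1, u≡11; β=2, v≡26 (mod 47); (11|47)=-1, (26|47)=-1; sign (−1)^0·-1^2·-1^1 = -1.
(a,b)_13: α=3, u≡9; β=8, v≡7 (mod 13); (9|13)=+1, (7|13)=-1; sign (−1)^0·+1^8·-1^3 = -1.
(a,b)_7: α=1, u≡2; β=4, v≡3 (mod 7); (2|7)=+1, (3|7)=-1; sign (−1)^0·+1^4·-1^1 = -1.
(a,b)_∞: sgn(-295113)=−, sgn(33)=+, so +1.
(a,b)_23: α=1, u≡18; β=2, v≡17 (mod 23); (18|23)=+1, (17|23)=-1; sign (−1)^0·+1^2·-1^1 = -1.
(a,b)_11: α=2, u≡10; β=5, v≡1 (mod 11); (10|11)=-1, (1|11)=+1; sign (−1)^0·-1^5·+1^2 = -1.
(a,b)_17: α=-2, u≡14; β=-2, v≡2 (mod 17); (14|17)=-1, (2|17)=+1; sign (−1)^0·-1^-2·+1^-2 = +1.
(a,b)_5: α=-4, u≡2; β=-6, v≡3 (mod 5); (2|5)=-1, (3|5)=-1; sign (−1)^0·-1^-6·-1^-4 = +1.
(a,b)_2: α=-4, β=-16; u≡7, v≡1 (mod 8); ε(u)ε(v)=1·0, αω(v)=-4·0, βω(u)=-16·0; sum ≡ 0  ⇒  +1.
(-295113, 33 / ℚ) ramifies at {3, 7, 11, 13, 23, 47}: a division algebra.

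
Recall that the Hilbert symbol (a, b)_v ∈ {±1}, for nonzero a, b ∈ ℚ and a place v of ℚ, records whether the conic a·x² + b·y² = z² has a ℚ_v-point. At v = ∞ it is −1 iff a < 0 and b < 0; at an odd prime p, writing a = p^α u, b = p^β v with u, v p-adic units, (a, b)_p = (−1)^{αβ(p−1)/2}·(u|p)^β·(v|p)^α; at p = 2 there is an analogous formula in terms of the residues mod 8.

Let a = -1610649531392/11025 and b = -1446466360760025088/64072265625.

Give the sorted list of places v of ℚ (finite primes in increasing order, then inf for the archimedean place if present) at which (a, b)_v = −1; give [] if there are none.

(a, b) ≡ (-7733, -317053) mod (ℚ^×)²; places V = {2, 3, 5, 7, 11, 19, 37, 41, ∞}.
(a,b)_5: α=-2, u≡3; β=-10, v≡2 (mod 5); (3|5)=-1, (2|5)=-1; sign (−1)^0·-1^-10·-1^-2 = +1.
(a,b)_11: α=3, u≡3; β=3, v≡8 (mod 11); (3|11)=+1, (8|11)=-1; sign (−1)^1·+1^3·-1^3 = +1.
(a,b)_19: α=1, u≡4; β=1, v≡13 (mod 19); (4|19)=+1, (13|19)=-1; sign (−1)^1·+1^1·-1^1 = +1.
(a,b)_∞: sgn(-7733)=−, sgn(-317053)=−, so -1.
(a,b)_37: α=1, u≡22; β=3, v≡15 (mod 37); (22|37)=-1, (15|37)=-1; sign (−1)^0·-1^3·-1^1 = +1.
(a,b)_41: α=2, u≡33; β=3, v≡8 (mod 41); (33|41)=+1, (8|41)=+1; sign (−1)^0·+1^3·+1^2 = +1.
(a,b)_7: α=-2, u≡1; β=0, v≡5 (mod 7); (1|7)=+1, (5|7)=-1; sign (−1)^0·+1^0·-1^-2 = +1.
(a,b)_3: α=-2, u≡1; β=-8, v≡2 (mod 3); (1|3)=+1, (2|3)=-1; sign (−1)^0·+1^-8·-1^-2 = +1.
(a,b)_2: α=10, β=14; u≡3, v≡3 (mod 8); ε(u)ε(v)=1·1, αω(v)=10·1, βω(u)=14·1; sum ≡ 1  ⇒  -1.
|Ram(-7733, -317053)| = 2, even; anisotropic at {2, ∞}.

[2, inf]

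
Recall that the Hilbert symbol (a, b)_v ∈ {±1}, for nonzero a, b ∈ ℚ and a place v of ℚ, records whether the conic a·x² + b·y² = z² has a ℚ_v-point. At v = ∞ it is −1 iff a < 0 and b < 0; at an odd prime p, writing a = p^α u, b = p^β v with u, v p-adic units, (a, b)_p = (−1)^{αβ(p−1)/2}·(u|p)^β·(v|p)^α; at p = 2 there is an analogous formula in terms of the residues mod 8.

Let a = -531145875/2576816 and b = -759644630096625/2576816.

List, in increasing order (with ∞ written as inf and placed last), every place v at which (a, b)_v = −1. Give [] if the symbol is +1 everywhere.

[3, 7, 19, inf]

(a, b) ≡ (-4785, -7315) mod (ℚ^×)²; places V = {2, 3, 5, 7, 11, 13, 17, 19, 29, ∞}.
(a,b)_19: α=0, u≡10; β=1, v≡12 (mod 19); (10|19)=-1, (12|19)=-1; sign (−1)^0·-1^1·-1^0 = -1.
(a,b)_∞: sgn(-4785)=−, sgn(-7315)=−, so -1.
(a,b)_29: α=1, u≡6; β=2, v≡25 (mod 29); (6|29)=+1, (25|29)=+1; sign (−1)^0·+1^2·+1^1 = +1.
(a,b)_2: α=-4, β=-4; u≡7, v≡5 (mod 8); ε(u)ε(v)=1·0, αω(v)=-4·1, βω(u)=-4·0; sum ≡ 0  ⇒  +1.
(a,b)_13: α=2, u≡12; β=2, v≡1 (mod 13); (12|13)=+1, (1|13)=+1; sign (−1)^0·+1^2·+1^2 = +1.
(a,b)_5: α=3, u≡3; β=3, v≡2 (mod 5); (3|5)=-1, (2|5)=-1; sign (−1)^0·-1^3·-1^3 = +1.
(a,b)_3: α=1, u≡1; β=8, v≡2 (mod 3); (1|3)=+1, (2|3)=-1; sign (−1)^0·+1^8·-1^1 = -1.
(a,b)_11: α=-5, u≡3; β=-5, v≡7 (mod 11); (3|11)=+1, (7|11)=-1; sign (−1)^1·+1^-5·-1^-5 = +1.
(a,b)_7: α=0, u≡5; β=3, v≡6 (mod 7); (5|7)=-1, (6|7)=-1; sign (−1)^0·-1^3·-1^0 = -1.
(a,b)_17: α=2, u≡9; β=0, v≡5 (mod 17); (9|17)=+1, (5|17)=-1; sign (−1)^0·+1^0·-1^2 = +1.
Ram(-4785, -7315) = {3, 7, 19, ∞}; no ℚ_3-point on the conic.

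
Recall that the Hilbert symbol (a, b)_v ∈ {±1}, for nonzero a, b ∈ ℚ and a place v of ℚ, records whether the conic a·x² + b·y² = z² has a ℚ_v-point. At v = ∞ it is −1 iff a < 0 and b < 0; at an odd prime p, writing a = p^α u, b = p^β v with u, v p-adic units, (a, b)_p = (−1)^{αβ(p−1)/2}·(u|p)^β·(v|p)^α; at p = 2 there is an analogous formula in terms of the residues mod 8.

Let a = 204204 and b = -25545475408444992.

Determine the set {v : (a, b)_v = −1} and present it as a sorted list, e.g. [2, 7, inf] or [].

(a, b) ≡ (51051, -17017) mod (ℚ^×)²; places V = {2, 3, 7, 11, 13, 17, ∞}.
(a,b)_∞: sgn(51051)=+, sgn(-17017)=−, so +1.
(a,b)_7: α=1, u≡3; β=3, v≡3 (mod 7); (3|7)=-1, (3|7)=-1; sign (−1)^1·-1^3·-1^1 = -1.
(a,b)_2: α=2, β=6; u≡3, v≡7 (mod 8); ε(u)ε(v)=1·1, αω(v)=2·0, βω(u)=6·1; sum ≡ 1  ⇒  -1.
(a,b)_13: α=1, u≡4; β=3, v≡3 (mod 13); (4|13)=+1, (3|13)=+1; sign (−1)^0·+1^3·+1^1 = +1.
(a,b)_17: α=1, u≡10; β=3, v≡9 (mod 17); (10|17)=-1, (9|17)=+1; sign (−1)^0·-1^3·+1^1 = -1.
(a,b)_3: α=1, u≡1; β=4, v≡2 (mod 3); (1|3)=+1, (2|3)=-1; sign (−1)^0·+1^4·-1^1 = -1.
(a,b)_11: α=1, u≡7; β=3, v≡5 (mod 11); (7|11)=-1, (5|11)=+1; sign (−1)^1·-1^3·+1^1 = +1.
|Ram(51051, -17017)| = 4, even; anisotropic at {2, 3, 7, 17}.

[2, 3, 7, 17]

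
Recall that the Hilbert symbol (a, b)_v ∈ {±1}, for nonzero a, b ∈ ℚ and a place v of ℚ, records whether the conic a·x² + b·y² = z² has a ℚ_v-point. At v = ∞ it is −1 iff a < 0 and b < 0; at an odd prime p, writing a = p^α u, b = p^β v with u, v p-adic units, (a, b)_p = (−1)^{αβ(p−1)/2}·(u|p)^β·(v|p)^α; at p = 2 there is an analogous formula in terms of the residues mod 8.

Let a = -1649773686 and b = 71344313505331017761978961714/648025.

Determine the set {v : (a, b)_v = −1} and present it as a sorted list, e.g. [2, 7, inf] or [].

(a, b) ≡ (-1254, 43586) mod (ℚ^×)²; places V = {2, 3, 5, 7, 11, 19, 23, 31, 37, 47, ∞}.
(a,b)_31: α=2, u≡23; β=5, v≡21 (mod 31); (23|31)=-1, (21|31)=-1; sign (−1)^0·-1^5·-1^2 = -1.
(a,b)_11: α=1, u≡8; β=4, v≡9 (mod 11); (8|11)=-1, (9|11)=+1; sign (−1)^0·-1^4·+1^1 = +1.
(a,b)_5: α=0, u≡4; β=-2, v≡4 (mod 5); (4|5)=+1, (4|5)=+1; sign (−1)^0·+1^-2·+1^0 = +1.
(a,b)_2: α=1, β=1; u≡5, v≡1 (mod 8); ε(u)ε(v)=0·0, αω(v)=1·0, βω(u)=1·1; sum ≡ 1  ⇒  -1.
(a,b)_∞: sgn(-1254)=−, sgn(43586)=+, so +1.
(a,b)_37: α=2, u≡33; β=5, v≡22 (mod 37); (33|37)=+1, (22|37)=-1; sign (−1)^0·+1^5·-1^2 = +1.
(a,b)_7: α=0, u≡6; β=-2, v≡1 (mod 7); (6|7)=-1, (1|7)=+1; sign (−1)^0·-1^-2·+1^0 = +1.
(a,b)_19: α=1, u≡15; β=3, v≡18 (mod 19); (15|19)=-1, (18|19)=-1; sign (−1)^1·-1^3·-1^1 = -1.
(a,b)_47: α=0, u≡10; β=2, v≡37 (mod 47); (10|47)=-1, (37|47)=+1; sign (−1)^0·-1^2·+1^0 = +1.
(a,b)_23: α=0, u≡7; β=-2, v≡1 (mod 23); (7|23)=-1, (1|23)=+1; sign (−1)^0·-1^-2·+1^0 = +1.
(a,b)_3: α=1, u≡2; β=4, v≡2 (mod 3); (2|3)=-1, (2|3)=-1; sign (−1)^0·-1^4·-1^1 = -1.
|Ram(-1254, 43586)| = 4, even; anisotropic at {2, 3, 19, 31}.

[2, 3, 19, 31]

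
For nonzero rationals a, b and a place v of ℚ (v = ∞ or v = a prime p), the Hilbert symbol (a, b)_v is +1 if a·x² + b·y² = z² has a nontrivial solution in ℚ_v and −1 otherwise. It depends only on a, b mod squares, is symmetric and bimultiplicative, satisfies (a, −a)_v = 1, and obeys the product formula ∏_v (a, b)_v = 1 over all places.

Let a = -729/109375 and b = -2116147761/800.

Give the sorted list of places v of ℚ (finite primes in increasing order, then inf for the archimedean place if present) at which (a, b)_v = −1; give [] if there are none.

Mod squares: a ≡ -7, b ≡ -2418. Check v ∈ {∞, 2, 3, 5, 7, 13, 31}.
v=2: v_2(a)=0, v_2(b)=-5; units ≡ 1, 7 (mod 8); ε·ε+αω+βω = 0·1+0·0+-5·0 ≡ 0  ⇒  (a,b)_2 = +1.
v=31: a=31^0·(≡11), b=31^1·(≡30) mod 31; (11|31)=-1, (30|31)=-1; (−1)^{0·1·15}·(-1)^1·(-1)^0 = -1.
v=∞: -7 < 0 and -2418 < 0  ⇒  (a,b)_∞ = -1.
v=13: a=13^0·(≡2), b=13^1·(≡3) mod 13; (2|13)=-1, (3|13)=+1; (−1)^{0·1·6}·(-1)^1·(+1)^0 = -1.
v=3: a=3^6·(≡2), b=3^7·(≡1) mod 3; (2|3)=-1, (1|3)=+1; (−1)^{6·7·1}·(-1)^7·(+1)^6 = -1.
v=5: a=5^-6·(≡3), b=5^-2·(≡2) mod 5; (3|5)=-1, (2|5)=-1; (−1)^{-6·-2·2}·(-1)^-2·(-1)^-6 = +1.
v=7: a=7^-1·(≡6), b=7^4·(≡1) mod 7; (6|7)=-1, (1|7)=+1; (−1)^{-1·4·3}·(-1)^4·(+1)^-1 = +1.
(-7, -2418 / ℚ) ramifies at {3, 13, 31, ∞}: a division algebra.

[3, 13, 31, inf]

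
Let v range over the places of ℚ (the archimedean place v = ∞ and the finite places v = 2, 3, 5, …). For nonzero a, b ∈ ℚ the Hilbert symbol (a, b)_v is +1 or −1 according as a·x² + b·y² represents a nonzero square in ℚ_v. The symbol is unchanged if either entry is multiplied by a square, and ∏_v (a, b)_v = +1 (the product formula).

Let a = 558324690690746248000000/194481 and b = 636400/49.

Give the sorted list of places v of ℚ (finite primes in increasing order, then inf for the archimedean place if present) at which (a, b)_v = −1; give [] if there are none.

[17, 47]

Mod squares: a ≡ 104239138, b ≡ 1591. Check v ∈ {∞, 2, 3, 5, 7, 17, 23, 37, 41, 43, 47}.
v=∞: 104239138 > 0 and 1591 > 0  ⇒  (a,b)_∞ = +1.
v=43: a=43^3·(≡40), b=43^1·(≡30) mod 43; (40|43)=+1, (30|43)=-1; (−1)^{3·1·21}·(+1)^1·(-1)^3 = +1.
v=17: a=17^1·(≡9), b=17^0·(≡6) mod 17; (9|17)=+1, (6|17)=-1; (−1)^{1·0·8}·(+1)^0·(-1)^1 = -1.
v=41: a=41^1·(≡9), b=41^0·(≡10) mod 41; (9|41)=+1, (10|41)=+1; (−1)^{1·0·20}·(+1)^0·(+1)^1 = +1.
v=23: a=23^2·(≡10), b=23^0·(≡12) mod 23; (10|23)=-1, (12|23)=+1; (−1)^{2·0·11}·(-1)^0·(+1)^2 = +1.
v=47: a=47^1·(≡24), b=47^0·(≡10) mod 47; (24|47)=+1, (10|47)=-1; (−1)^{1·0·23}·(+1)^0·(-1)^1 = -1.
v=3: a=3^-4·(≡1), b=3^0·(≡1) mod 3; (1|3)=+1, (1|3)=+1; (−1)^{-4·0·1}·(+1)^0·(+1)^-4 = +1.
v=5: a=5^6·(≡2), b=5^2·(≡4) mod 5; (2|5)=-1, (4|5)=+1; (−1)^{6·2·2}·(-1)^2·(+1)^6 = +1.
v=37: a=37^3·(≡5), b=37^1·(≡15) mod 37; (5|37)=-1, (15|37)=-1; (−1)^{3·1·18}·(-1)^1·(-1)^3 = +1.
v=2: v_2(a)=9, v_2(b)=4; units ≡ 1, 7 (mod 8); ε·ε+αω+βω = 0·1+9·0+4·0 ≡ 0  ⇒  (a,b)_2 = +1.
v=7: a=7^-4·(≡6), b=7^-2·(≡2) mod 7; (6|7)=-1, (2|7)=+1; (−1)^{-4·-2·3}·(-1)^-2·(+1)^-4 = +1.
(104239138, 1591 / ℚ) ramifies at {17, 47}: a division algebra.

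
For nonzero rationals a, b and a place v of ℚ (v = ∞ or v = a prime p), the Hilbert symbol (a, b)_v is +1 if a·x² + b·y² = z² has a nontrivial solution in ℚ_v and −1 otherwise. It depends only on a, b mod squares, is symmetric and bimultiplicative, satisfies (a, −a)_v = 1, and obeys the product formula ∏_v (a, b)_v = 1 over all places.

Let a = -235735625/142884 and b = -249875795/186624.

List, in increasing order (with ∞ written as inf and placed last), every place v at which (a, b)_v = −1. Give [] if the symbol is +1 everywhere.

Mod squares: a ≡ -713, b ≡ -2795. Check v ∈ {∞, 2, 3, 5, 7, 13, 23, 31, 43}.
v=7: a=7^-2·(≡2), b=7^0·(≡5) mod 7; (2|7)=+1, (5|7)=-1; (−1)^{-2·0·3}·(+1)^0·(-1)^-2 = +1.
v=2: v_2(a)=-2, v_2(b)=-8; units ≡ 7, 5 (mod 8); ε·ε+αω+βω = 1·0+-2·1+-8·0 ≡ 0  ⇒  (a,b)_2 = +1.
v=23: a=23^3·(≡19), b=23^2·(≡21) mod 23; (19|23)=-1, (21|23)=-1; (−1)^{3·2·11}·(-1)^2·(-1)^3 = -1.
v=13: a=13^0·(≡5), b=13^3·(≡6) mod 13; (5|13)=-1, (6|13)=-1; (−1)^{0·3·6}·(-1)^3·(-1)^0 = -1.
v=31: a=31^1·(≡16), b=31^0·(≡27) mod 31; (16|31)=+1, (27|31)=-1; (−1)^{1·0·15}·(+1)^0·(-1)^1 = -1.
v=3: a=3^-6·(≡1), b=3^-6·(≡1) mod 3; (1|3)=+1, (1|3)=+1; (−1)^{-6·-6·1}·(+1)^-6·(+1)^-6 = +1.
v=5: a=5^4·(≡2), b=5^1·(≡4) mod 5; (2|5)=-1, (4|5)=+1; (−1)^{4·1·2}·(-1)^1·(+1)^4 = -1.
v=∞: -713 < 0 and -2795 < 0  ⇒  (a,b)_∞ = -1.
v=43: a=43^0·(≡33), b=43^1·(≡21) mod 43; (33|43)=-1, (21|43)=+1; (−1)^{0·1·21}·(-1)^1·(+1)^0 = -1.
(-713, -2795 / ℚ) ramifies at {5, 13, 23, 31, 43, ∞}: a division algebra.

[5, 13, 23, 31, 43, inf]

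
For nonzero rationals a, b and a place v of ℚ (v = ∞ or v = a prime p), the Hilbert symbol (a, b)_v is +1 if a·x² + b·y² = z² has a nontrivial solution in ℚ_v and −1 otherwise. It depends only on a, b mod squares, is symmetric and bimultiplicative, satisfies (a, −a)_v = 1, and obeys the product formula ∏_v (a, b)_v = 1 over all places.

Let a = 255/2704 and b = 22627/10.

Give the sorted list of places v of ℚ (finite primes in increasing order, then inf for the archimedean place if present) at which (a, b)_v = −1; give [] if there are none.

[2, 11]

Mod squares: a ≡ 255, b ≡ 1870. Check v ∈ {∞, 2, 3, 5, 11, 13, 17}.
v=11: a=11^0·(≡10), b=11^3·(≡5) mod 11; (10|11)=-1, (5|11)=+1; (−1)^{0·3·5}·(-1)^3·(+1)^0 = -1.
v=5: a=5^1·(≡4), b=5^-1·(≡1) mod 5; (4|5)=+1, (1|5)=+1; (−1)^{1·-1·2}·(+1)^-1·(+1)^1 = +1.
v=13: a=13^-2·(≡7), b=13^0·(≡2) mod 13; (7|13)=-1, (2|13)=-1; (−1)^{-2·0·6}·(-1)^0·(-1)^-2 = +1.
v=17: a=17^1·(≡15), b=17^1·(≡9) mod 17; (15|17)=+1, (9|17)=+1; (−1)^{1·1·8}·(+1)^1·(+1)^1 = +1.
v=3: a=3^1·(≡1), b=3^0·(≡1) mod 3; (1|3)=+1, (1|3)=+1; (−1)^{1·0·1}·(+1)^0·(+1)^1 = +1.
v=2: v_2(a)=-4, v_2(b)=-1; units ≡ 7, 7 (mod 8); ε·ε+αω+βω = 1·1+-4·0+-1·0 ≡ 1  ⇒  (a,b)_2 = -1.
v=∞: 255 > 0 and 1870 > 0  ⇒  (a,b)_∞ = +1.
(255, 1870 / ℚ) ramifies at {2, 11}: a division algebra.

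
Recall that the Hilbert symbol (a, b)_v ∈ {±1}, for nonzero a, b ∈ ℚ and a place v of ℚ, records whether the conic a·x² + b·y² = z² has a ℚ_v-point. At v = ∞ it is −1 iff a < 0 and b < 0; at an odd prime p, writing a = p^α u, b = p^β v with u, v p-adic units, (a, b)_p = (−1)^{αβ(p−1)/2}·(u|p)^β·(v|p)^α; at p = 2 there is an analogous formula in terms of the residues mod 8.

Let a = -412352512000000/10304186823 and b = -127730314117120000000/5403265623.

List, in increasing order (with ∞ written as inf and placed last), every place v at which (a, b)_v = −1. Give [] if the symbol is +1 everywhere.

Mod squares: a ≡ -91, b ≡ -910. Check v ∈ {∞, 2, 3, 5, 7, 11, 13, 29}.
v=11: a=11^2·(≡7), b=11^4·(≡5) mod 11; (7|11)=-1, (5|11)=+1; (−1)^{2·4·5}·(-1)^4·(+1)^2 = +1.
v=∞: -91 < 0 and -910 < 0  ⇒  (a,b)_∞ = -1.
v=3: a=3^-6·(≡2), b=3^-8·(≡2) mod 3; (2|3)=-1, (2|3)=-1; (−1)^{-6·-8·1}·(-1)^-8·(-1)^-6 = +1.
v=5: a=5^6·(≡4), b=5^7·(≡3) mod 5; (4|5)=+1, (3|5)=-1; (−1)^{6·7·2}·(+1)^7·(-1)^6 = +1.
v=7: a=7^-5·(≡2), b=7^-7·(≡3) mod 7; (2|7)=+1, (3|7)=-1; (−1)^{-5·-7·3}·(+1)^-7·(-1)^-5 = +1.
v=29: a=29^-2·(≡24), b=29^0·(≡15) mod 29; (24|29)=+1, (15|29)=-1; (−1)^{-2·0·14}·(+1)^0·(-1)^-2 = +1.
v=2: v_2(a)=24, v_2(b)=33; units ≡ 5, 1 (mod 8); ε·ε+αω+βω = 0·0+24·0+33·1 ≡ 1  ⇒  (a,b)_2 = -1.
v=13: a=13^1·(≡7), b=13^1·(≡5) mod 13; (7|13)=-1, (5|13)=-1; (−1)^{1·1·6}·(-1)^1·(-1)^1 = +1.
|Ram(-91, -910)| = 2, even; anisotropic at {2, ∞}.

[2, inf]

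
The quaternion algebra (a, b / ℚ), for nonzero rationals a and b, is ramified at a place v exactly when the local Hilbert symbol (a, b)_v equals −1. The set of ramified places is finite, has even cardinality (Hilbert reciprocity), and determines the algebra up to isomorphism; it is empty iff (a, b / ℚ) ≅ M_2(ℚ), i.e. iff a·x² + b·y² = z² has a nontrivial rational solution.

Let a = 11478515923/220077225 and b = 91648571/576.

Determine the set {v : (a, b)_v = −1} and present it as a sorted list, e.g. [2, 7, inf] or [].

Mod squares: a ≡ 13243, b ≡ 779. Check v ∈ {∞, 2, 3, 5, 7, 17, 19, 23, 41, 43}.
v=5: a=5^-2·(≡2), b=5^0·(≡1) mod 5; (2|5)=-1, (1|5)=+1; (−1)^{-2·0·2}·(-1)^0·(+1)^-2 = +1.
v=7: a=7^4·(≡6), b=7^6·(≡1) mod 7; (6|7)=-1, (1|7)=+1; (−1)^{4·6·3}·(-1)^6·(+1)^4 = +1.
v=3: a=3^-2·(≡1), b=3^-2·(≡2) mod 3; (1|3)=+1, (2|3)=-1; (−1)^{-2·-2·1}·(+1)^-2·(-1)^-2 = +1.
v=19: a=19^3·(≡14), b=19^1·(≡10) mod 19; (14|19)=-1, (10|19)=-1; (−1)^{3·1·9}·(-1)^1·(-1)^3 = -1.
v=17: a=17^1·(≡10), b=17^0·(≡5) mod 17; (10|17)=-1, (5|17)=-1; (−1)^{1·0·8}·(-1)^0·(-1)^1 = -1.
v=2: v_2(a)=0, v_2(b)=-6; units ≡ 3, 3 (mod 8); ε·ε+αω+βω = 1·1+0·1+-6·1 ≡ 1  ⇒  (a,b)_2 = -1.
v=43: a=43^-2·(≡33), b=43^0·(≡18) mod 43; (33|43)=-1, (18|43)=-1; (−1)^{-2·0·21}·(-1)^0·(-1)^-2 = +1.
v=41: a=41^1·(≡33), b=41^1·(≡26) mod 41; (33|41)=+1, (26|41)=-1; (−1)^{1·1·20}·(+1)^1·(-1)^1 = -1.
v=∞: 13243 > 0 and 779 > 0  ⇒  (a,b)_∞ = +1.
v=23: a=23^-2·(≡16), b=23^0·(≡11) mod 23; (16|23)=+1, (11|23)=-1; (−1)^{-2·0·11}·(+1)^0·(-1)^-2 = +1.
(13243, 779 / ℚ) ramifies at {2, 17, 19, 41}: a division algebra.

[2, 17, 19, 41]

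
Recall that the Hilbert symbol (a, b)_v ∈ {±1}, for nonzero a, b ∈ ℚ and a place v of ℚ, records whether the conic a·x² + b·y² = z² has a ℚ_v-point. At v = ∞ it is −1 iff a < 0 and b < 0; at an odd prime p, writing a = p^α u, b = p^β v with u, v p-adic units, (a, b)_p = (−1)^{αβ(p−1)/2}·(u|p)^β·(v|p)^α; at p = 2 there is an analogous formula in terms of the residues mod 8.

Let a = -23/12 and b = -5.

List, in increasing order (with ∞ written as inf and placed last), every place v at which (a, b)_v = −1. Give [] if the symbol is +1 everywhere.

[2, inf]

Mod squares: a ≡ -69, b ≡ -5. Check v ∈ {∞, 2, 3, 5, 23}.
v=3: a=3^-1·(≡1), b=3^0·(≡1) mod 3; (1|3)=+1, (1|3)=+1; (−1)^{-1·0·1}·(+1)^0·(+1)^-1 = +1.
v=23: a=23^1·(≡21), b=23^0·(≡18) mod 23; (21|23)=-1, (18|23)=+1; (−1)^{1·0·11}·(-1)^0·(+1)^1 = +1.
v=2: v_2(a)=-2, v_2(b)=0; units ≡ 3, 3 (mod 8); ε·ε+αω+βω = 1·1+-2·1+0·1 ≡ 1  ⇒  (a,b)_2 = -1.
v=∞: -69 < 0 and -5 < 0  ⇒  (a,b)_∞ = -1.
v=5: a=5^0·(≡1), b=5^1·(≡4) mod 5; (1|5)=+1, (4|5)=+1; (−1)^{0·1·2}·(+1)^1·(+1)^0 = +1.
Ram(-69, -5) = {2, ∞}; no ℚ_2-point on the conic.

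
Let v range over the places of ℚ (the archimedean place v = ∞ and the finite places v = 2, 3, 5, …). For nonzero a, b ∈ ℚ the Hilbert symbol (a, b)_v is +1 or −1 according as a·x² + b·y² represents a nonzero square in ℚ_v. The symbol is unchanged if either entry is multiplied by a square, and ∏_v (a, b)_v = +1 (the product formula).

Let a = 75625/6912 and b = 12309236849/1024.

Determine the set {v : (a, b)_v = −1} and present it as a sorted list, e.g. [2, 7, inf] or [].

Mod squares: a ≡ 3, b ≡ 201761. Check v ∈ {∞, 2, 3, 5, 7, 11, 13, 19, 37, 41}.
v=5: a=5^4·(≡3), b=5^0·(≡1) mod 5; (3|5)=-1, (1|5)=+1; (−1)^{4·0·2}·(-1)^0·(+1)^4 = +1.
v=3: a=3^-3·(≡1), b=3^0·(≡2) mod 3; (1|3)=+1, (2|3)=-1; (−1)^{-3·0·1}·(+1)^0·(-1)^-3 = -1.
v=19: a=19^0·(≡13), b=19^3·(≡17) mod 19; (13|19)=-1, (17|19)=+1; (−1)^{0·3·9}·(-1)^3·(+1)^0 = -1.
v=11: a=11^2·(≡5), b=11^0·(≡8) mod 11; (5|11)=+1, (8|11)=-1; (−1)^{2·0·5}·(+1)^0·(-1)^2 = +1.
v=7: a=7^0·(≡6), b=7^1·(≡1) mod 7; (6|7)=-1, (1|7)=+1; (−1)^{0·1·3}·(-1)^1·(+1)^0 = -1.
v=13: a=13^0·(≡12), b=13^2·(≡1) mod 13; (12|13)=+1, (1|13)=+1; (−1)^{0·2·6}·(+1)^2·(+1)^0 = +1.
v=∞: 3 > 0 and 201761 > 0  ⇒  (a,b)_∞ = +1.
v=41: a=41^0·(≡6), b=41^1·(≡40) mod 41; (6|41)=-1, (40|41)=+1; (−1)^{0·1·20}·(-1)^1·(+1)^0 = -1.
v=2: v_2(a)=-8, v_2(b)=-10; units ≡ 3, 1 (mod 8); ε·ε+αω+βω = 1·0+-8·0+-10·1 ≡ 0  ⇒  (a,b)_2 = +1.
v=37: a=37^0·(≡11), b=37^1·(≡17) mod 37; (11|37)=+1, (17|37)=-1; (−1)^{0·1·18}·(+1)^1·(-1)^0 = +1.
Ram(3, 201761) = {3, 7, 19, 41}; no ℚ_3-point on the conic.

[3, 7, 19, 41]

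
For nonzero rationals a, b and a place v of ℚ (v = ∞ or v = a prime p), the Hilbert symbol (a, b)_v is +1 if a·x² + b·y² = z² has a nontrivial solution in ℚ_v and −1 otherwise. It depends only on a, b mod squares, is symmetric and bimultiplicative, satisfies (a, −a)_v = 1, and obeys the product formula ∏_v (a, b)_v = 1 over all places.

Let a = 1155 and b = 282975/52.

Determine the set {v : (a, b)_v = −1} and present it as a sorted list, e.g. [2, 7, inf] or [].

(a, b) ≡ (1155, 3003) mod (ℚ^×)²; places V = {2, 3, 5, 7, 11, 13, ∞}.
(a,b)_7: α=1, u≡4; β=3, v≡2 (mod 7); (4|7)=+1, (2|7)=+1; sign (−1)^1·+1^3·+1^1 = -1.
(a,b)_5: α=1, u≡1; β=2, v≡2 (mod 5); (1|5)=+1, (2|5)=-1; sign (−1)^0·+1^2·-1^1 = -1.
(a,b)_11: α=1, u≡6; β=1, v≡5 (mod 11); (6|11)=-1, (5|11)=+1; sign (−1)^1·-1^1·+1^1 = +1.
(a,b)_13: α=0, u≡11; β=-1, v≡1 (mod 13); (11|13)=-1, (1|13)=+1; sign (−1)^0·-1^-1·+1^0 = -1.
(a,b)_3: α=1, u≡1; β=1, v≡2 (mod 3); (1|3)=+1, (2|3)=-1; sign (−1)^1·+1^1·-1^1 = +1.
(a,b)_∞: sgn(1155)=+, sgn(3003)=+, so +1.
(a,b)_2: α=0, β=-2; u≡3, v≡3 (mod 8); ε(u)ε(v)=1·1, αω(v)=0·1, βω(u)=-2·1; sum ≡ 1  ⇒  -1.
|Ram(1155, 3003)| = 4, even; anisotropic at {2, 5, 7, 13}.

[2, 5, 7, 13]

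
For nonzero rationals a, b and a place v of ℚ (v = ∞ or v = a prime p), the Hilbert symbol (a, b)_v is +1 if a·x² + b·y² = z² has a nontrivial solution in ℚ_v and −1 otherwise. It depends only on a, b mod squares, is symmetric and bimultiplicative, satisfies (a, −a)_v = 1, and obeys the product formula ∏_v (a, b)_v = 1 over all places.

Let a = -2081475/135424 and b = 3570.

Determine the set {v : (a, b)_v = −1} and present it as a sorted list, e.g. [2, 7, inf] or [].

Mod squares: a ≡ -11, b ≡ 3570. Check v ∈ {∞, 2, 3, 5, 7, 11, 17, 23, 29}.
v=5: a=5^2·(≡4), b=5^1·(≡4) mod 5; (4|5)=+1, (4|5)=+1; (−1)^{2·1·2}·(+1)^1·(+1)^2 = +1.
v=23: a=23^-2·(≡16), b=23^0·(≡5) mod 23; (16|23)=+1, (5|23)=-1; (−1)^{-2·0·11}·(+1)^0·(-1)^-2 = +1.
v=29: a=29^2·(≡21), b=29^0·(≡3) mod 29; (21|29)=-1, (3|29)=-1; (−1)^{2·0·14}·(-1)^0·(-1)^2 = +1.
v=3: a=3^2·(≡1), b=3^1·(≡2) mod 3; (1|3)=+1, (2|3)=-1; (−1)^{2·1·1}·(+1)^1·(-1)^2 = +1.
v=2: v_2(a)=-8, v_2(b)=1; units ≡ 5, 1 (mod 8); ε·ε+αω+βω = 0·0+-8·0+1·1 ≡ 1  ⇒  (a,b)_2 = -1.
v=∞: -11 < 0 and 3570 > 0  ⇒  (a,b)_∞ = +1.
v=17: a=17^0·(≡11), b=17^1·(≡6) mod 17; (11|17)=-1, (6|17)=-1; (−1)^{0·1·8}·(-1)^1·(-1)^0 = -1.
v=11: a=11^1·(≡10), b=11^0·(≡6) mod 11; (10|11)=-1, (6|11)=-1; (−1)^{1·0·5}·(-1)^0·(-1)^1 = -1.
v=7: a=7^0·(≡5), b=7^1·(≡6) mod 7; (5|7)=-1, (6|7)=-1; (−1)^{0·1·3}·(-1)^1·(-1)^0 = -1.
|Ram(-11, 3570)| = 4, even; anisotropic at {2, 7, 11, 17}.

[2, 7, 11, 17]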